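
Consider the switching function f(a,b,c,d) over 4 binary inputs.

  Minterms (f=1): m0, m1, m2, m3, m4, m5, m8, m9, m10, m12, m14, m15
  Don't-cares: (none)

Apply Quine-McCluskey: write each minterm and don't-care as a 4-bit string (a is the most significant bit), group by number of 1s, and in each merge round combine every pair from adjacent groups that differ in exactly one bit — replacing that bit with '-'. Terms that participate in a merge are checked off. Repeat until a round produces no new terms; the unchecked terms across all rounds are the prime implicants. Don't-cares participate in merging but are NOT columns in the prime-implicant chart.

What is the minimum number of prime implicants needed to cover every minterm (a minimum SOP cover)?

5

Round 0: 0000✓ 0001✓ 0010✓ 0011✓ 0100✓ 0101✓ 1000✓ 1001✓ 1010✓ 1100✓ 1110✓ 1111✓
Round 1: -000✓ -001✓ -010✓ -100✓ 0-00✓ 0-01✓ 00-0✓ 00-1✓ 000-✓ 001-✓ 010-✓ 1-00✓ 1-10✓ 10-0✓ 100-✓ 11-0✓ 111-
Round 2: --00 -0-0 -00- 0-0- 00-- 1--0
PIs = {--00, -0-0, -00-, 0-0-, 00--, 1--0, 111-}
Coverage chart:
  m0: --00,-0-0,-00-,0-0-,00--
  m1: -00-,0-0-,00--
  m2: -0-0,00--
  m3: 00-- ←essential
  m4: --00,0-0-
  m5: 0-0- ←essential
  m8: --00,-0-0,-00-,1--0
  m9: -00- ←essential
  m10: -0-0,1--0
  m12: --00,1--0
  m14: 1--0,111-
  m15: 111- ←essential
Essential: -00-, 0-0-, 00--, 111-
Petrick residual → 1--0
Min cover (5 terms): b'c' + a'c' + a'b' + ad' + abc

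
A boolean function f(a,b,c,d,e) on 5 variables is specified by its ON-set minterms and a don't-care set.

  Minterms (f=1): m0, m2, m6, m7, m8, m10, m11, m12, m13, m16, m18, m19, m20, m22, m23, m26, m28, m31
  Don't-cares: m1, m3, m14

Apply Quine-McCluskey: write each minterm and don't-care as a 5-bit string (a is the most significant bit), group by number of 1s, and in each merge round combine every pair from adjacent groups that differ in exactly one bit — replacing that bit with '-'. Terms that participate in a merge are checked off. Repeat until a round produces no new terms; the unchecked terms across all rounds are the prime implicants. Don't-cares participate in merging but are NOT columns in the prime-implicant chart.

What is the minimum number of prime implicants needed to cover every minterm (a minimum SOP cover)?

[col 0] 00000*, 00001*, 00010*, 00011*, 00110*, 00111*, 01000*, 01010*, 01011*, 01100*, 01101*, 01110*, 10000*, 10010*, 10011*, 10100*, 10110*, 10111*, 11010*, 11100*, 11111*
[col 1] -0000*, -0010*, -0011*, -0110*, -0111*, -1010*, -1100, 0-000*, 0-010*, 0-011*, 0-110*, 00-10*, 00-11*, 000-0*, 000-1*, 0000-*, 0001-*, 0011-*, 01-00*, 01-10*, 010-0*, 0101-*, 011-0*, 0110-, 1-010*, 1-100, 1-111, 10-00*, 10-10*, 10-11*, 100-0*, 1001-*, 101-0*, 1011-*
[col 2] --010, -0-10*, -0-11*, -00-0, -001-*, -011-*, 0--10, 0-0-0, 0-01-, 00-1-*, 000--, 01--0, 10--0, 10-1-*
[col 3] -0-1-
Prime implicants: --010, -0-1-, -00-0, -1100, 0--10, 0-0-0, 0-01-, 000--, 01--0, 0110-, 1-100, 1-111, 10--0
PI chart (minterm → PIs covering it):
  0 | -00-0,0-0-0,000--
  2 | --010,-0-1-,-00-0,0--10,0-0-0,0-01-,000--
  6 | -0-1-,0--10
  7 | -0-1-  (sole → essential)
  8 | 0-0-0,01--0
  10 | --010,0--10,0-0-0,0-01-,01--0
  11 | 0-01-  (sole → essential)
  12 | -1100,01--0,0110-
  13 | 0110-  (sole → essential)
  16 | -00-0,10--0
  18 | --010,-0-1-,-00-0,10--0
  19 | -0-1-  (sole → essential)
  20 | 1-100,10--0
  22 | -0-1-,10--0
  23 | -0-1-,1-111
  26 | --010  (sole → essential)
  28 | -1100,1-100
  31 | 1-111  (sole → essential)
Essential prime implicants: --010, -0-1-, 0-01-, 0110-, 1-111
Petrick residual → -00-0, 0-0-0, 1-100
Minimum SOP uses 8 PIs: c'de' + b'd + b'c'e' + a'c'e' + a'c'd + a'bcd' + acd'e' + acde

8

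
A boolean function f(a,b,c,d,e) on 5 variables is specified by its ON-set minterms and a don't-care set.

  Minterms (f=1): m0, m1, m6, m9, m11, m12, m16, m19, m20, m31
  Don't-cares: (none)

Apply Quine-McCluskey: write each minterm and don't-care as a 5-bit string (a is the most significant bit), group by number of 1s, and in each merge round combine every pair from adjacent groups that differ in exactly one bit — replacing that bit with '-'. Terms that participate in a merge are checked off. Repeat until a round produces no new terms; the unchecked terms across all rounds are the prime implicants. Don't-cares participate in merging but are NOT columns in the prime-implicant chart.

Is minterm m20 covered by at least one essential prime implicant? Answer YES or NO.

YES

size-2^0 implicants → 00000(✓)  00001(✓)  00110  01001(✓)  01011(✓)  01100  10000(✓)  10011  10100(✓)  11111
size-2^1 implicants → -0000  0-001  0000-  010-1  10-00
Unchecked terms (primes): -0000, 0-001, 0000-, 00110, 010-1, 01100, 10-00, 10011, 11111
Minterm coverage:
  m0 ⊆ -0000,0000-
  m1 ⊆ 0-001,0000-
  m6 ⊆ 00110 [E]
  m9 ⊆ 0-001,010-1
  m11 ⊆ 010-1 [E]
  m12 ⊆ 01100 [E]
  m16 ⊆ -0000,10-00
  m19 ⊆ 10011 [E]
  m20 ⊆ 10-00 [E]
  m31 ⊆ 11111 [E]
E = {00110, 010-1, 01100, 10-00, 10011, 11111}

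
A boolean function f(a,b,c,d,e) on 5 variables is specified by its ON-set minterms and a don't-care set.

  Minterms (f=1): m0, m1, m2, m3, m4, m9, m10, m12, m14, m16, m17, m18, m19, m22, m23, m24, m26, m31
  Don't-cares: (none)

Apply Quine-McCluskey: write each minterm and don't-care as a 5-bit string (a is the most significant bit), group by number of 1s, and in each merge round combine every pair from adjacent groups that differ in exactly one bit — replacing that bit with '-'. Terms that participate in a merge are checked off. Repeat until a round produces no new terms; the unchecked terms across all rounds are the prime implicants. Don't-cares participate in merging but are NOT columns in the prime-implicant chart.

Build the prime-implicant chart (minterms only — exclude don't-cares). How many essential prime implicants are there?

size-2^0 implicants → 00000(✓)  00001(✓)  00010(✓)  00011(✓)  00100(✓)  01001(✓)  01010(✓)  01100(✓)  01110(✓)  10000(✓)  10001(✓)  10010(✓)  10011(✓)  10110(✓)  10111(✓)  11000(✓)  11010(✓)  11111(✓)
size-2^1 implicants → -0000(✓)  -0001(✓)  -0010(✓)  -0011(✓)  -1010(✓)  0-001  0-010(✓)  0-100  00-00  000-0(✓)  000-1(✓)  0000-(✓)  0001-(✓)  01-10  011-0  1-000(✓)  1-010(✓)  1-111  10-10(✓)  10-11(✓)  100-0(✓)  100-1(✓)  1000-(✓)  1001-(✓)  1011-(✓)  110-0(✓)
size-2^2 implicants → --010  -00-0(✓)  -00-1(✓)  -000-(✓)  -001-(✓)  000--(✓)  1-0-0  10-1-  100--(✓)
size-2^3 implicants → -00--
Unchecked terms (primes): --010, -00--, 0-001, 0-100, 00-00, 01-10, 011-0, 1-0-0, 1-111, 10-1-
Minterm coverage:
  m0 ⊆ -00--,00-00
  m1 ⊆ -00--,0-001
  m2 ⊆ --010,-00--
  m3 ⊆ -00-- [E]
  m4 ⊆ 0-100,00-00
  m9 ⊆ 0-001 [E]
  m10 ⊆ --010,01-10
  m12 ⊆ 0-100,011-0
  m14 ⊆ 01-10,011-0
  m16 ⊆ -00--,1-0-0
  m17 ⊆ -00-- [E]
  m18 ⊆ --010,-00--,1-0-0,10-1-
  m19 ⊆ -00--,10-1-
  m22 ⊆ 10-1- [E]
  m23 ⊆ 1-111,10-1-
  m24 ⊆ 1-0-0 [E]
  m26 ⊆ --010,1-0-0
  m31 ⊆ 1-111 [E]
E = {-00--, 0-001, 1-0-0, 1-111, 10-1-}

5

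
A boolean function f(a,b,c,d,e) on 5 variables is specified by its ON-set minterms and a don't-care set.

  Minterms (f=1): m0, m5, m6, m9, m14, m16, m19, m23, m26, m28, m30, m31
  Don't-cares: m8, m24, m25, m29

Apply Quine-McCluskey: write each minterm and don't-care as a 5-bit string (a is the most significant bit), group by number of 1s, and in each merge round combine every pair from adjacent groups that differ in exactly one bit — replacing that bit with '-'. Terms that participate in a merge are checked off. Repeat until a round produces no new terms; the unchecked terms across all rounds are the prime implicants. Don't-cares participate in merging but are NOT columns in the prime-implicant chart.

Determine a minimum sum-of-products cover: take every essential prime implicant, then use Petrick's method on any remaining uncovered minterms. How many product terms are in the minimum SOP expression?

size-2^0 implicants → 00000(✓)  00101  00110(✓)  01000(✓)  01001(✓)  01110(✓)  10000(✓)  10011(✓)  10111(✓)  11000(✓)  11001(✓)  11010(✓)  11100(✓)  11101(✓)  11110(✓)  11111(✓)
size-2^1 implicants → -0000(✓)  -1000(✓)  -1001(✓)  -1110  0-000(✓)  0-110  0100-(✓)  1-000(✓)  1-111  10-11  11-00(✓)  11-01(✓)  11-10(✓)  110-0(✓)  1100-(✓)  111-0(✓)  111-1(✓)  1110-(✓)  1111-(✓)
size-2^2 implicants → --000  -100-  11--0  11-0-  111--
Unchecked terms (primes): --000, -100-, -1110, 0-110, 00101, 1-111, 10-11, 11--0, 11-0-, 111--
Minterm coverage:
  m0 ⊆ --000 [E]
  m5 ⊆ 00101 [E]
  m6 ⊆ 0-110 [E]
  m9 ⊆ -100- [E]
  m14 ⊆ -1110,0-110
  m16 ⊆ --000 [E]
  m19 ⊆ 10-11 [E]
  m23 ⊆ 1-111,10-11
  m26 ⊆ 11--0 [E]
  m28 ⊆ 11--0,11-0-,111--
  m30 ⊆ -1110,11--0,111--
  m31 ⊆ 1-111,111--
E = {--000, -100-, 0-110, 00101, 10-11, 11--0}
Petrick residual → 1-111
Cover = c'd'e' + bc'd' + a'cde' + a'b'cd'e + acde + ab'de + abe'  |cover|=7

7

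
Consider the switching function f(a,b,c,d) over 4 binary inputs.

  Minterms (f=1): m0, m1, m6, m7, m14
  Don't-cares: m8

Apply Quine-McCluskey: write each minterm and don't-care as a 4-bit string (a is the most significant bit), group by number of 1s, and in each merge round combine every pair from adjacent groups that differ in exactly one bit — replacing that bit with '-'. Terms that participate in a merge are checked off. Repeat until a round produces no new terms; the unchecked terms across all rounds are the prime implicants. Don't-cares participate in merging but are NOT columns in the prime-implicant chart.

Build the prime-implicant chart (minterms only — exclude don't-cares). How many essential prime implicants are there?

3

[col 0] 0000*, 0001*, 0110*, 0111*, 1000*, 1110*
[col 1] -000, -110, 000-, 011-
Prime implicants: -000, -110, 000-, 011-
PI chart (minterm → PIs covering it):
  0 | -000,000-
  1 | 000-  (sole → essential)
  6 | -110,011-
  7 | 011-  (sole → essential)
  14 | -110  (sole → essential)
Essential prime implicants: -110, 000-, 011-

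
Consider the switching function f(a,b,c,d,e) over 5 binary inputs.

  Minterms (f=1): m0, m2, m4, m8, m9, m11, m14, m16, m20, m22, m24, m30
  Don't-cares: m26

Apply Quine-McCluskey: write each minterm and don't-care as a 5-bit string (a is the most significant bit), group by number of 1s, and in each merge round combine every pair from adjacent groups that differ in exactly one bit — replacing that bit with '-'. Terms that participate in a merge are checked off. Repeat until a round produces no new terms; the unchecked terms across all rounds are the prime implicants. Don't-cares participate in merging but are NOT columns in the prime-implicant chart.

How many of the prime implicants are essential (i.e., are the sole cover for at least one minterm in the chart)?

[col 0] 00000*, 00010*, 00100*, 01000*, 01001*, 01011*, 01110*, 10000*, 10100*, 10110*, 11000*, 11010*, 11110*
[col 1] -0000*, -0100*, -1000*, -1110, 0-000*, 00-00*, 000-0, 010-1, 0100-, 1-000*, 1-110, 10-00*, 101-0, 11-10, 110-0
[col 2] --000, -0-00
Prime implicants: --000, -0-00, -1110, 000-0, 010-1, 0100-, 1-110, 101-0, 11-10, 110-0
PI chart (minterm → PIs covering it):
  0 | --000,-0-00,000-0
  2 | 000-0  (sole → essential)
  4 | -0-00  (sole → essential)
  8 | --000,0100-
  9 | 010-1,0100-
  11 | 010-1  (sole → essential)
  14 | -1110  (sole → essential)
  16 | --000,-0-00
  20 | -0-00,101-0
  22 | 1-110,101-0
  24 | --000,110-0
  30 | -1110,1-110,11-10
Essential prime implicants: -0-00, -1110, 000-0, 010-1

4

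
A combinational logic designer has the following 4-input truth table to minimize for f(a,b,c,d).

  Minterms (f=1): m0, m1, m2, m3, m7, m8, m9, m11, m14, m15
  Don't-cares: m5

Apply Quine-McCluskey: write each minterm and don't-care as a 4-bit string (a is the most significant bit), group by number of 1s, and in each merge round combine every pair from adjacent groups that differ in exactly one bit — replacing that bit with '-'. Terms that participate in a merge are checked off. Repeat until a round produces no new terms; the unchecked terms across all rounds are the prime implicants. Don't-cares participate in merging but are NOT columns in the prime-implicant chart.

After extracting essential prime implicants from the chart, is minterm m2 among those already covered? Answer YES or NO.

[col 0] 0000*, 0001*, 0010*, 0011*, 0101*, 0111*, 1000*, 1001*, 1011*, 1110*, 1111*
[col 1] -000*, -001*, -011*, -111*, 0-01*, 0-11*, 00-0*, 00-1*, 000-*, 001-*, 01-1*, 1-11*, 10-1*, 100-*, 111-
[col 2] --11, -0-1, -00-, 0--1, 00--
Prime implicants: --11, -0-1, -00-, 0--1, 00--, 111-
PI chart (minterm → PIs covering it):
  0 | -00-,00--
  1 | -0-1,-00-,0--1,00--
  2 | 00--  (sole → essential)
  3 | --11,-0-1,0--1,00--
  7 | --11,0--1
  8 | -00-  (sole → essential)
  9 | -0-1,-00-
  11 | --11,-0-1
  14 | 111-  (sole → essential)
  15 | --11,111-
Essential prime implicants: -00-, 00--, 111-

YES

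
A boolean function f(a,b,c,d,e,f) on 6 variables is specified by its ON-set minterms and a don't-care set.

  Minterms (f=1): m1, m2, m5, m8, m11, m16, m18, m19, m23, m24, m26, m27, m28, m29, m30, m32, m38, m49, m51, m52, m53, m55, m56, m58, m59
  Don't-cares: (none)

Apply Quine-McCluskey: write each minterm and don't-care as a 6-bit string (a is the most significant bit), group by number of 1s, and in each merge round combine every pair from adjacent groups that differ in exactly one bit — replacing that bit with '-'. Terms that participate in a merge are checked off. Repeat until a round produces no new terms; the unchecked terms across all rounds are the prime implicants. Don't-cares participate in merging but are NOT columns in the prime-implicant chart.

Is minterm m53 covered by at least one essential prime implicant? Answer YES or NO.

[col 0] 000001*, 000010*, 000101*, 001000*, 001011*, 010000*, 010010*, 010011*, 010111*, 011000*, 011010*, 011011*, 011100*, 011101*, 011110*, 100000, 100110, 110001*, 110011*, 110100*, 110101*, 110111*, 111000*, 111010*, 111011*
[col 1] -10011*, -10111*, -11000*, -11010*, -11011*, 0-0010, 0-1000, 0-1011, 000-01, 01-000*, 01-010*, 01-011*, 010-11*, 0100-0*, 01001-*, 011-00*, 011-10*, 0110-0*, 01101-*, 0111-0*, 01110-, 11-011*, 110-01*, 110-11*, 1100-1*, 1101-1*, 11010-, 1110-0*, 11101-*
[col 2] -1-011, -10-11, -110-0, -1101-, 01-0-0, 01-01-, 011--0, 110--1
Prime implicants: -1-011, -10-11, -110-0, -1101-, 0-0010, 0-1000, 0-1011, 000-01, 01-0-0, 01-01-, 011--0, 01110-, 100000, 100110, 110--1, 11010-
PI chart (minterm → PIs covering it):
  1 | 000-01  (sole → essential)
  2 | 0-0010  (sole → essential)
  5 | 000-01  (sole → essential)
  8 | 0-1000  (sole → essential)
  11 | 0-1011  (sole → essential)
  16 | 01-0-0  (sole → essential)
  18 | 0-0010,01-0-0,01-01-
  19 | -1-011,-10-11,01-01-
  23 | -10-11  (sole → essential)
  24 | -110-0,0-1000,01-0-0,011--0
  26 | -110-0,-1101-,01-0-0,01-01-,011--0
  27 | -1-011,-1101-,0-1011,01-01-
  28 | 011--0,01110-
  29 | 01110-  (sole → essential)
  30 | 011--0  (sole → essential)
  32 | 100000  (sole → essential)
  38 | 100110  (sole → essential)
  49 | 110--1  (sole → essential)
  51 | -1-011,-10-11,110--1
  52 | 11010-  (sole → essential)
  53 | 110--1,11010-
  55 | -10-11,110--1
  56 | -110-0  (sole → essential)
  58 | -110-0,-1101-
  59 | -1-011,-1101-
Essential prime implicants: -10-11, -110-0, 0-0010, 0-1000, 0-1011, 000-01, 01-0-0, 011--0, 01110-, 100000, 100110, 110--1, 11010-

YES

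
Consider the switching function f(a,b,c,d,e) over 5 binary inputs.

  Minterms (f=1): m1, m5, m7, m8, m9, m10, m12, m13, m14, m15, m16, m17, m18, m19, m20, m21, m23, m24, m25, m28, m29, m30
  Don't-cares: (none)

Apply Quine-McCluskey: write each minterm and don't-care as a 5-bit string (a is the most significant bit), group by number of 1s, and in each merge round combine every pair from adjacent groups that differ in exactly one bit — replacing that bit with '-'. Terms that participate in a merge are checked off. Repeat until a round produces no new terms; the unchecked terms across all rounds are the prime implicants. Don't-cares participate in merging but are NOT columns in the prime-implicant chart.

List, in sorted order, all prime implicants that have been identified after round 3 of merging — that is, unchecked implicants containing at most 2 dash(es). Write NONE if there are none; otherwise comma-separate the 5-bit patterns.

-01-1, -11-0, 0-1-1, 01--0, 011--, 10--1, 100--

size-2^0 implicants → 00001(✓)  00101(✓)  00111(✓)  01000(✓)  01001(✓)  01010(✓)  01100(✓)  01101(✓)  01110(✓)  01111(✓)  10000(✓)  10001(✓)  10010(✓)  10011(✓)  10100(✓)  10101(✓)  10111(✓)  11000(✓)  11001(✓)  11100(✓)  11101(✓)  11110(✓)
size-2^1 implicants → -0001(✓)  -0101(✓)  -0111(✓)  -1000(✓)  -1001(✓)  -1100(✓)  -1101(✓)  -1110(✓)  0-001(✓)  0-101(✓)  0-111(✓)  00-01(✓)  001-1(✓)  01-00(✓)  01-01(✓)  01-10(✓)  010-0(✓)  0100-(✓)  011-0(✓)  011-1(✓)  0110-(✓)  0111-(✓)  1-000(✓)  1-001(✓)  1-100(✓)  1-101(✓)  10-00(✓)  10-01(✓)  10-11(✓)  100-0(✓)  100-1(✓)  1000-(✓)  1001-(✓)  101-1(✓)  1010-(✓)  11-00(✓)  11-01(✓)  1100-(✓)  111-0(✓)  1110-(✓)
size-2^2 implicants → --001(✓)  --101(✓)  -0-01(✓)  -01-1  -1-00(✓)  -1-01(✓)  -100-(✓)  -11-0  -110-(✓)  0--01(✓)  0-1-1  01--0  01-0-(✓)  011--  1--00(✓)  1--01(✓)  1-00-(✓)  1-10-(✓)  10--1  10-0-(✓)  100--  11-0-(✓)
size-2^3 implicants → ---01  -1-0-  1--0-
Unchecked terms (primes): ---01, -01-1, -1-0-, -11-0, 0-1-1, 01--0, 011--, 1--0-, 10--1, 100--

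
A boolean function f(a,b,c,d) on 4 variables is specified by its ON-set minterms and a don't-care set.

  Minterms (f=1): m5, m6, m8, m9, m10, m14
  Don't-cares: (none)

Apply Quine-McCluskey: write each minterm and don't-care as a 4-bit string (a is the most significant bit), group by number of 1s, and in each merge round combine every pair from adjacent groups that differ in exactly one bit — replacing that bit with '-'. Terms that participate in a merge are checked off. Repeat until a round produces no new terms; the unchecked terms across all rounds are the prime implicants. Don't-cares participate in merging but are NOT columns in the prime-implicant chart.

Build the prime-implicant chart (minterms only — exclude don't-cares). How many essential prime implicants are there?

Round 0: 0101 0110✓ 1000✓ 1001✓ 1010✓ 1110✓
Round 1: -110 1-10 10-0 100-
PIs = {-110, 0101, 1-10, 10-0, 100-}
Coverage chart:
  m5: 0101 ←essential
  m6: -110 ←essential
  m8: 10-0,100-
  m9: 100- ←essential
  m10: 1-10,10-0
  m14: -110,1-10
Essential: -110, 0101, 100-

3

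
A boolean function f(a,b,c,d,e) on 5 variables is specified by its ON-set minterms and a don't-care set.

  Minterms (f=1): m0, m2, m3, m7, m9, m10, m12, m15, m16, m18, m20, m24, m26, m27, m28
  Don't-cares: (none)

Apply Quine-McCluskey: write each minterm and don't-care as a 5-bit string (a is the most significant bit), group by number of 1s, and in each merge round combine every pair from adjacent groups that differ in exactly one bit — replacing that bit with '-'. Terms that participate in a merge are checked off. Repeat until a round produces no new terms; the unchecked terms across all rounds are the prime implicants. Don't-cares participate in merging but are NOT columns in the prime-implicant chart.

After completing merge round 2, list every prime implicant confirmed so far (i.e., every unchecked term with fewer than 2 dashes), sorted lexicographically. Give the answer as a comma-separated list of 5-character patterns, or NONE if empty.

size-2^0 implicants → 00000(✓)  00010(✓)  00011(✓)  00111(✓)  01001  01010(✓)  01100(✓)  01111(✓)  10000(✓)  10010(✓)  10100(✓)  11000(✓)  11010(✓)  11011(✓)  11100(✓)
size-2^1 implicants → -0000(✓)  -0010(✓)  -1010(✓)  -1100  0-010(✓)  0-111  00-11  000-0(✓)  0001-  1-000(✓)  1-010(✓)  1-100(✓)  10-00(✓)  100-0(✓)  11-00(✓)  110-0(✓)  1101-
size-2^2 implicants → --010  -00-0  1--00  1-0-0
Unchecked terms (primes): --010, -00-0, -1100, 0-111, 00-11, 0001-, 01001, 1--00, 1-0-0, 1101-

-1100, 0-111, 00-11, 0001-, 01001, 1101-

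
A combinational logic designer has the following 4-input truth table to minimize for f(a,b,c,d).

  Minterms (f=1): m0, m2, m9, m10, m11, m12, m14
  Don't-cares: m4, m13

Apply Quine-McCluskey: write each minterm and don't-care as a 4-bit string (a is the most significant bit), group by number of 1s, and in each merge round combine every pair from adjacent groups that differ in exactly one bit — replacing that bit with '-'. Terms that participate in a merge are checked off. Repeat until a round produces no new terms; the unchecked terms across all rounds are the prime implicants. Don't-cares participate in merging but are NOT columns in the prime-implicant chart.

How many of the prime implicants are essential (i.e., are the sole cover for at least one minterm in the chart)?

0

size-2^0 implicants → 0000(✓)  0010(✓)  0100(✓)  1001(✓)  1010(✓)  1011(✓)  1100(✓)  1101(✓)  1110(✓)
size-2^1 implicants → -010  -100  0-00  00-0  1-01  1-10  10-1  101-  11-0  110-
Unchecked terms (primes): -010, -100, 0-00, 00-0, 1-01, 1-10, 10-1, 101-, 11-0, 110-
Minterm coverage:
  m0 ⊆ 0-00,00-0
  m2 ⊆ -010,00-0
  m9 ⊆ 1-01,10-1
  m10 ⊆ -010,1-10,101-
  m11 ⊆ 10-1,101-
  m12 ⊆ -100,11-0,110-
  m14 ⊆ 1-10,11-0
(no essential prime implicants)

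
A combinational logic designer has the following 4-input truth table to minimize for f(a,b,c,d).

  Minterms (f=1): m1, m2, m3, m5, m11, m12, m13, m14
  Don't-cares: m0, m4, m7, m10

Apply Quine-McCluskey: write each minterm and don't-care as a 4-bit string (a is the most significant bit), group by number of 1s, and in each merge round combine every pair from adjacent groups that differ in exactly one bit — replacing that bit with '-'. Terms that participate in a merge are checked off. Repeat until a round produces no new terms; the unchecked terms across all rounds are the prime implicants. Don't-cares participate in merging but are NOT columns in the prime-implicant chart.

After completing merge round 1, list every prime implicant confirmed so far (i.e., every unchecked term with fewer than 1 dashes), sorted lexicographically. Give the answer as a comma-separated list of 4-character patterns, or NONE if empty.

NONE

size-2^0 implicants → 0000(✓)  0001(✓)  0010(✓)  0011(✓)  0100(✓)  0101(✓)  0111(✓)  1010(✓)  1011(✓)  1100(✓)  1101(✓)  1110(✓)
size-2^1 implicants → -010(✓)  -011(✓)  -100(✓)  -101(✓)  0-00(✓)  0-01(✓)  0-11(✓)  00-0(✓)  00-1(✓)  000-(✓)  001-(✓)  01-1(✓)  010-(✓)  1-10  101-(✓)  11-0  110-(✓)
size-2^2 implicants → -01-  -10-  0--1  0-0-  00--
Unchecked terms (primes): -01-, -10-, 0--1, 0-0-, 00--, 1-10, 11-0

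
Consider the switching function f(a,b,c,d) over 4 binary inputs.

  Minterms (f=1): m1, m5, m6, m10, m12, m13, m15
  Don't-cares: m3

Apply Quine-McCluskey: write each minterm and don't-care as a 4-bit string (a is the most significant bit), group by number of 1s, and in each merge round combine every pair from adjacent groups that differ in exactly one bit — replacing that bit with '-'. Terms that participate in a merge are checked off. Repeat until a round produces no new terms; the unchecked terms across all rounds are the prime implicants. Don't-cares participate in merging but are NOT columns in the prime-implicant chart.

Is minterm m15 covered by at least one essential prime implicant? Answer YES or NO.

YES

Round 0: 0001✓ 0011✓ 0101✓ 0110 1010 1100✓ 1101✓ 1111✓
Round 1: -101 0-01 00-1 11-1 110-
PIs = {-101, 0-01, 00-1, 0110, 1010, 11-1, 110-}
Coverage chart:
  m1: 0-01,00-1
  m5: -101,0-01
  m6: 0110 ←essential
  m10: 1010 ←essential
  m12: 110- ←essential
  m13: -101,11-1,110-
  m15: 11-1 ←essential
Essential: 0110, 1010, 11-1, 110-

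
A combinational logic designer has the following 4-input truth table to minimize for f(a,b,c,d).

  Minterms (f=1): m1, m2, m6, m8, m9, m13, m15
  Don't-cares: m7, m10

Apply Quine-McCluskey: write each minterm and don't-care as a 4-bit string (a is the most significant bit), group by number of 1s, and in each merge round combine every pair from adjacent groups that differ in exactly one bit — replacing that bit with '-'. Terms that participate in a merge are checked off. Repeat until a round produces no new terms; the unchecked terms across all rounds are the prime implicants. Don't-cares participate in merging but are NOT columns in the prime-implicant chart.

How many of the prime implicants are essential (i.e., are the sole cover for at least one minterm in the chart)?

[col 0] 0001*, 0010*, 0110*, 0111*, 1000*, 1001*, 1010*, 1101*, 1111*
[col 1] -001, -010, -111, 0-10, 011-, 1-01, 10-0, 100-, 11-1
Prime implicants: -001, -010, -111, 0-10, 011-, 1-01, 10-0, 100-, 11-1
PI chart (minterm → PIs covering it):
  1 | -001  (sole → essential)
  2 | -010,0-10
  6 | 0-10,011-
  8 | 10-0,100-
  9 | -001,1-01,100-
  13 | 1-01,11-1
  15 | -111,11-1
Essential prime implicants: -001

1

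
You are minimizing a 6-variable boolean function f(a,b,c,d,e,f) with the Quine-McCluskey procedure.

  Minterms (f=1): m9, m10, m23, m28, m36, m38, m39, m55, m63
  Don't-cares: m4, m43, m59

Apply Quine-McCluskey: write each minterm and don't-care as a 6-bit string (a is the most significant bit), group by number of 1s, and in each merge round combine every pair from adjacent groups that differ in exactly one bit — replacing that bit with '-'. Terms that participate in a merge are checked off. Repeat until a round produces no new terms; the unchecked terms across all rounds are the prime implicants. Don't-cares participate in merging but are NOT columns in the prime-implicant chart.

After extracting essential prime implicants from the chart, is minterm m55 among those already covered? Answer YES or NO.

YES

size-2^0 implicants → 000100(✓)  001001  001010  010111(✓)  011100  100100(✓)  100110(✓)  100111(✓)  101011(✓)  110111(✓)  111011(✓)  111111(✓)
size-2^1 implicants → -00100  -10111  1-0111  1-1011  1001-0  10011-  11-111  111-11
Unchecked terms (primes): -00100, -10111, 001001, 001010, 011100, 1-0111, 1-1011, 1001-0, 10011-, 11-111, 111-11
Minterm coverage:
  m9 ⊆ 001001 [E]
  m10 ⊆ 001010 [E]
  m23 ⊆ -10111 [E]
  m28 ⊆ 011100 [E]
  m36 ⊆ -00100,1001-0
  m38 ⊆ 1001-0,10011-
  m39 ⊆ 1-0111,10011-
  m55 ⊆ -10111,1-0111,11-111
  m63 ⊆ 11-111,111-11
E = {-10111, 001001, 001010, 011100}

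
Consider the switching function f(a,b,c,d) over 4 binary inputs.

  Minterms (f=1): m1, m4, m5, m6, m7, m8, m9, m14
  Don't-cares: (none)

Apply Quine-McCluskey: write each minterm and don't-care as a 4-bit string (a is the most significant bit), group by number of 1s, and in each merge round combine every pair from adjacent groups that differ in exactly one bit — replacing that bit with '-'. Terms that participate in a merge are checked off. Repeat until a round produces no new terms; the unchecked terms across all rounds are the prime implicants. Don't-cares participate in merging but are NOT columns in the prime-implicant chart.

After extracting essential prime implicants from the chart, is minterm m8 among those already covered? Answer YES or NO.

size-2^0 implicants → 0001(✓)  0100(✓)  0101(✓)  0110(✓)  0111(✓)  1000(✓)  1001(✓)  1110(✓)
size-2^1 implicants → -001  -110  0-01  01-0(✓)  01-1(✓)  010-(✓)  011-(✓)  100-
size-2^2 implicants → 01--
Unchecked terms (primes): -001, -110, 0-01, 01--, 100-
Minterm coverage:
  m1 ⊆ -001,0-01
  m4 ⊆ 01-- [E]
  m5 ⊆ 0-01,01--
  m6 ⊆ -110,01--
  m7 ⊆ 01-- [E]
  m8 ⊆ 100- [E]
  m9 ⊆ -001,100-
  m14 ⊆ -110 [E]
E = {-110, 01--, 100-}

YES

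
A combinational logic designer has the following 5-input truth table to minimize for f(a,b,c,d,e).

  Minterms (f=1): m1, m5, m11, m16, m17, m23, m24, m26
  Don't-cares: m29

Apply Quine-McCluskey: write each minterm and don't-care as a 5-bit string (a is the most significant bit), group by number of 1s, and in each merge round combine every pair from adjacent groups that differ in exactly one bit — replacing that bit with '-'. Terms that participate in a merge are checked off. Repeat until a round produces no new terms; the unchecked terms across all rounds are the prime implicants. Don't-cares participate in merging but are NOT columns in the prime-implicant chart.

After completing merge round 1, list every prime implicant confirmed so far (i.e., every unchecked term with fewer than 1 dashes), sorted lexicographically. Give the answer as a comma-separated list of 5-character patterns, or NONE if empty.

size-2^0 implicants → 00001(✓)  00101(✓)  01011  10000(✓)  10001(✓)  10111  11000(✓)  11010(✓)  11101
size-2^1 implicants → -0001  00-01  1-000  1000-  110-0
Unchecked terms (primes): -0001, 00-01, 01011, 1-000, 1000-, 10111, 110-0, 11101

01011, 10111, 11101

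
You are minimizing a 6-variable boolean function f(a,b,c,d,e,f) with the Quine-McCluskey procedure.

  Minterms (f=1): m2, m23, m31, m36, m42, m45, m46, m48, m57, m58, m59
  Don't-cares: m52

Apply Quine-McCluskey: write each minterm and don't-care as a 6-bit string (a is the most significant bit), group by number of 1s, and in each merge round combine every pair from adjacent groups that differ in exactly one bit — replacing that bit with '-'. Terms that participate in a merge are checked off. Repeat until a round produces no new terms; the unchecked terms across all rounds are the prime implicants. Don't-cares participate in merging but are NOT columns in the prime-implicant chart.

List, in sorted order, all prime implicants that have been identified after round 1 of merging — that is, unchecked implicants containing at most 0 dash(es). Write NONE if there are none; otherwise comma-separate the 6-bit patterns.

000010, 101101

Round 0: 000010 010111✓ 011111✓ 100100✓ 101010✓ 101101 101110✓ 110000✓ 110100✓ 111001✓ 111010✓ 111011✓
Round 1: 01-111 1-0100 1-1010 101-10 110-00 1110-1 11101-
PIs = {000010, 01-111, 1-0100, 1-1010, 101-10, 101101, 110-00, 1110-1, 11101-}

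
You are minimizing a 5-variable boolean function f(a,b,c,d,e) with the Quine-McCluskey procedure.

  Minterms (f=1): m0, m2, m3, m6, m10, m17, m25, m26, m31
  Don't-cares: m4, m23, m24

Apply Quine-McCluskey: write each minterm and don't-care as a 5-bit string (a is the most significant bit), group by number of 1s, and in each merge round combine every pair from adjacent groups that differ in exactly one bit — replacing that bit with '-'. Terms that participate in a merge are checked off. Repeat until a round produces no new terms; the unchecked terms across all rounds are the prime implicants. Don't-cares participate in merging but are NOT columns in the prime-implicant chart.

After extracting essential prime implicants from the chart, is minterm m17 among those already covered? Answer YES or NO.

YES

[col 0] 00000*, 00010*, 00011*, 00100*, 00110*, 01010*, 10001*, 10111*, 11000*, 11001*, 11010*, 11111*
[col 1] -1010, 0-010, 00-00*, 00-10*, 000-0*, 0001-, 001-0*, 1-001, 1-111, 110-0, 1100-
[col 2] 00--0
Prime implicants: -1010, 0-010, 00--0, 0001-, 1-001, 1-111, 110-0, 1100-
PI chart (minterm → PIs covering it):
  0 | 00--0  (sole → essential)
  2 | 0-010,00--0,0001-
  3 | 0001-  (sole → essential)
  6 | 00--0  (sole → essential)
  10 | -1010,0-010
  17 | 1-001  (sole → essential)
  25 | 1-001,1100-
  26 | -1010,110-0
  31 | 1-111  (sole → essential)
Essential prime implicants: 00--0, 0001-, 1-001, 1-111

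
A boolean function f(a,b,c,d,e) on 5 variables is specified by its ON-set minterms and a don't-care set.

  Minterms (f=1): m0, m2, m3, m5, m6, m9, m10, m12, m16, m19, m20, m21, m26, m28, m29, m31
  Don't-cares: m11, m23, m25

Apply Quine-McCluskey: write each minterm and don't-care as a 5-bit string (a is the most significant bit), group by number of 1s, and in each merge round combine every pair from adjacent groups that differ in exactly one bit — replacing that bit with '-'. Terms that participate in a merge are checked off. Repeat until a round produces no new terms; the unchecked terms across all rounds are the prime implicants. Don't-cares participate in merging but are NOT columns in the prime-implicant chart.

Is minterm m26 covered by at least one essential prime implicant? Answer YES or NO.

YES

size-2^0 implicants → 00000(✓)  00010(✓)  00011(✓)  00101(✓)  00110(✓)  01001(✓)  01010(✓)  01011(✓)  01100(✓)  10000(✓)  10011(✓)  10100(✓)  10101(✓)  10111(✓)  11001(✓)  11010(✓)  11100(✓)  11101(✓)  11111(✓)
size-2^1 implicants → -0000  -0011  -0101  -1001  -1010  -1100  0-010(✓)  0-011(✓)  00-10  000-0  0001-(✓)  010-1  0101-(✓)  1-100(✓)  1-101(✓)  1-111(✓)  10-00  10-11  101-1(✓)  1010-(✓)  11-01  111-1(✓)  1110-(✓)
size-2^2 implicants → 0-01-  1-1-1  1-10-
Unchecked terms (primes): -0000, -0011, -0101, -1001, -1010, -1100, 0-01-, 00-10, 000-0, 010-1, 1-1-1, 1-10-, 10-00, 10-11, 11-01
Minterm coverage:
  m0 ⊆ -0000,000-0
  m2 ⊆ 0-01-,00-10,000-0
  m3 ⊆ -0011,0-01-
  m5 ⊆ -0101 [E]
  m6 ⊆ 00-10 [E]
  m9 ⊆ -1001,010-1
  m10 ⊆ -1010,0-01-
  m12 ⊆ -1100 [E]
  m16 ⊆ -0000,10-00
  m19 ⊆ -0011,10-11
  m20 ⊆ 1-10-,10-00
  m21 ⊆ -0101,1-1-1,1-10-
  m26 ⊆ -1010 [E]
  m28 ⊆ -1100,1-10-
  m29 ⊆ 1-1-1,1-10-,11-01
  m31 ⊆ 1-1-1 [E]
E = {-0101, -1010, -1100, 00-10, 1-1-1}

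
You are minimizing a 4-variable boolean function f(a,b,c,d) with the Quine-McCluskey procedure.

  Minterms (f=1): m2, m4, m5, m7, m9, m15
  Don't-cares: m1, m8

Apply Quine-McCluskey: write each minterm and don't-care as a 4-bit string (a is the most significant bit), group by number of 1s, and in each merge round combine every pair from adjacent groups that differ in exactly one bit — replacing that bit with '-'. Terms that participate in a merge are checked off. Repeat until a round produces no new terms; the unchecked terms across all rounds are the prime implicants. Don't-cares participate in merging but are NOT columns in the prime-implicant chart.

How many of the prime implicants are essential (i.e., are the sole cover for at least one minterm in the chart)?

3

[col 0] 0001*, 0010, 0100*, 0101*, 0111*, 1000*, 1001*, 1111*
[col 1] -001, -111, 0-01, 01-1, 010-, 100-
Prime implicants: -001, -111, 0-01, 0010, 01-1, 010-, 100-
PI chart (minterm → PIs covering it):
  2 | 0010  (sole → essential)
  4 | 010-  (sole → essential)
  5 | 0-01,01-1,010-
  7 | -111,01-1
  9 | -001,100-
  15 | -111  (sole → essential)
Essential prime implicants: -111, 0010, 010-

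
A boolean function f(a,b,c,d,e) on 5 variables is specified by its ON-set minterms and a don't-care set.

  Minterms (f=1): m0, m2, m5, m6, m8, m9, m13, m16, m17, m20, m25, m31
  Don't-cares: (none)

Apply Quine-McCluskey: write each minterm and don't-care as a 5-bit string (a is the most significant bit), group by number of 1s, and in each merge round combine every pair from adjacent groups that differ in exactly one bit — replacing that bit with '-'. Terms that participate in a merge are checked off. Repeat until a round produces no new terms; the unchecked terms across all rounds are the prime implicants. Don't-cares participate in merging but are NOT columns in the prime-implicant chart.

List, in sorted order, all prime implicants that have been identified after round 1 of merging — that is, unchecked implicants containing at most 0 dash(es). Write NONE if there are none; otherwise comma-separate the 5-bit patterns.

[col 0] 00000*, 00010*, 00101*, 00110*, 01000*, 01001*, 01101*, 10000*, 10001*, 10100*, 11001*, 11111
[col 1] -0000, -1001, 0-000, 0-101, 00-10, 000-0, 01-01, 0100-, 1-001, 10-00, 1000-
Prime implicants: -0000, -1001, 0-000, 0-101, 00-10, 000-0, 01-01, 0100-, 1-001, 10-00, 1000-, 11111

11111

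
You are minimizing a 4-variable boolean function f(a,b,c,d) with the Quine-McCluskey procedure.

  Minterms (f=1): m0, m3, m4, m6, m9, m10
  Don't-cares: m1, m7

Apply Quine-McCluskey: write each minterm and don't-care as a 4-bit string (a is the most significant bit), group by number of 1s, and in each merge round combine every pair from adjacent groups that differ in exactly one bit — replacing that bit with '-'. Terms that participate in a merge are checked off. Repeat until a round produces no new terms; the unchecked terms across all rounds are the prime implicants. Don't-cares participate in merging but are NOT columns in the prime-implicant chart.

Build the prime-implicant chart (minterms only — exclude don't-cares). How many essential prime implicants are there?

Round 0: 0000✓ 0001✓ 0011✓ 0100✓ 0110✓ 0111✓ 1001✓ 1010
Round 1: -001 0-00 0-11 00-1 000- 01-0 011-
PIs = {-001, 0-00, 0-11, 00-1, 000-, 01-0, 011-, 1010}
Coverage chart:
  m0: 0-00,000-
  m3: 0-11,00-1
  m4: 0-00,01-0
  m6: 01-0,011-
  m9: -001 ←essential
  m10: 1010 ←essential
Essential: -001, 1010

2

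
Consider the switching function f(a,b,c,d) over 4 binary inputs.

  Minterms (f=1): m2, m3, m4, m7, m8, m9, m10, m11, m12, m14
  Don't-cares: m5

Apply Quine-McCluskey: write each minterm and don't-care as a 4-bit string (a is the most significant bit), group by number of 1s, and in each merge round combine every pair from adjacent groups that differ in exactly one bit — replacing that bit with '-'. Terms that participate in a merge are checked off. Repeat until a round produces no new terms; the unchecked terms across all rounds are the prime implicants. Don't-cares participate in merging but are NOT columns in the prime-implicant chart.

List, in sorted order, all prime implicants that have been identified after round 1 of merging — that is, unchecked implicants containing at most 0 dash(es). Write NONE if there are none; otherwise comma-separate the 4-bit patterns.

[col 0] 0010*, 0011*, 0100*, 0101*, 0111*, 1000*, 1001*, 1010*, 1011*, 1100*, 1110*
[col 1] -010*, -011*, -100, 0-11, 001-*, 01-1, 010-, 1-00*, 1-10*, 10-0*, 10-1*, 100-*, 101-*, 11-0*
[col 2] -01-, 1--0, 10--
Prime implicants: -01-, -100, 0-11, 01-1, 010-, 1--0, 10--

NONE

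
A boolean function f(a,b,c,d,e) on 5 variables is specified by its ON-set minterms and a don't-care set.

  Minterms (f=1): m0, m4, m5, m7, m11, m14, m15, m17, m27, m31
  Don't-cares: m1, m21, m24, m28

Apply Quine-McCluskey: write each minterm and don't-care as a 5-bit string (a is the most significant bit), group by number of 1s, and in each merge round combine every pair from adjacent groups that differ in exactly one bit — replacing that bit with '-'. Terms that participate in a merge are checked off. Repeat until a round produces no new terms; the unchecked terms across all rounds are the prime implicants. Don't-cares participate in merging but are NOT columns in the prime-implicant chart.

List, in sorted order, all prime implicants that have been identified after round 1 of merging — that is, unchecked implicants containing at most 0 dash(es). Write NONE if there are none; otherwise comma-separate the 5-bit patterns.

NONE

size-2^0 implicants → 00000(✓)  00001(✓)  00100(✓)  00101(✓)  00111(✓)  01011(✓)  01110(✓)  01111(✓)  10001(✓)  10101(✓)  11000(✓)  11011(✓)  11100(✓)  11111(✓)
size-2^1 implicants → -0001(✓)  -0101(✓)  -1011(✓)  -1111(✓)  0-111  00-00(✓)  00-01(✓)  0000-(✓)  001-1  0010-(✓)  01-11(✓)  0111-  10-01(✓)  11-00  11-11(✓)
size-2^2 implicants → -0-01  -1-11  00-0-
Unchecked terms (primes): -0-01, -1-11, 0-111, 00-0-, 001-1, 0111-, 11-00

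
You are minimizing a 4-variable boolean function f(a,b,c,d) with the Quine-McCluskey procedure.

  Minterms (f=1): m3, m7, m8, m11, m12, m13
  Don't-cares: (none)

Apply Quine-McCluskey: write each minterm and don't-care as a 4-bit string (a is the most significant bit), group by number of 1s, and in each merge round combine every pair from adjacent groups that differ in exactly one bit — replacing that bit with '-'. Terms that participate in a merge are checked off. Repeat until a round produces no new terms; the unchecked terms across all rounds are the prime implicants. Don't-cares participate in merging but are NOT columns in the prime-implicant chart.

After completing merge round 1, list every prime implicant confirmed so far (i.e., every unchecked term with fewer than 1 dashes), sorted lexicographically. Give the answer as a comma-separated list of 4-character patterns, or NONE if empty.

size-2^0 implicants → 0011(✓)  0111(✓)  1000(✓)  1011(✓)  1100(✓)  1101(✓)
size-2^1 implicants → -011  0-11  1-00  110-
Unchecked terms (primes): -011, 0-11, 1-00, 110-

NONE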